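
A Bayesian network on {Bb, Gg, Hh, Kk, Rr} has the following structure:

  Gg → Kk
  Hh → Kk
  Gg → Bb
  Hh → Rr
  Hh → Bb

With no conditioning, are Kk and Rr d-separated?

Enumerating the 2 paths from Kk to Rr and testing each for blocking by ∅:
Path 1: Kk ← Gg → Bb ← Hh → Rr
  Bb is a collider here and neither Bb nor any of its descendants is conditioned on, so the collider stays closed — the path is blocked at Bb.
Path 2: Kk ← Hh → Rr
  Hh is a fork and Hh is not conditioned on — no node blocks this path, so it is active.
At least one path is unblocked, so d-separation fails.

No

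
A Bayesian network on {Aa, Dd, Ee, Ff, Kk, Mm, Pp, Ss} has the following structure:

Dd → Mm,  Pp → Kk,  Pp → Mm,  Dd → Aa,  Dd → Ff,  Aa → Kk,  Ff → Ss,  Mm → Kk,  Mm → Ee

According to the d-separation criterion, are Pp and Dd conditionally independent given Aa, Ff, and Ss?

Enumerating the 4 paths from Pp to Dd and testing each for blocking by {Aa, Ff, Ss}:
  1. Pp → Mm → Kk ← Aa ← Dd — Mm:chain[open]; Kk:collider[blocks]; Aa:chain[blocks] ⇒ blocked
  2. Pp → Mm ← Dd — Mm:collider[blocks] ⇒ blocked
  3. Pp → Kk ← Aa ← Dd — Kk:collider[blocks]; Aa:chain[blocks] ⇒ blocked
  4. Pp → Kk ← Mm ← Dd — Kk:collider[blocks]; Mm:chain[open] ⇒ blocked
All paths are blocked; Pp ⊥ Dd | {Aa, Ff, Ss} holds.

Yes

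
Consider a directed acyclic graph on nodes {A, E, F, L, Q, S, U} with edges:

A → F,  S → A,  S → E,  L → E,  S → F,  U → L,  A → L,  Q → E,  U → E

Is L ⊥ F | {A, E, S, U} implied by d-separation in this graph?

Yes — L and F are d-separated given {A, E, S, U}.

We examine all 6 paths between L and F:
  1. L ← U → E ← S → A → F — U:fork[blocks]; E:collider[open]; S:fork[blocks]; A:chain[blocks] ⇒ blocked
  2. L ← U → E ← S → F — U:fork[blocks]; E:collider[open]; S:fork[blocks] ⇒ blocked
  3. L → E ← S → A → F — E:collider[open]; S:fork[blocks]; A:chain[blocks] ⇒ blocked
  4. L → E ← S → F — E:collider[open]; S:fork[blocks] ⇒ blocked
  5. L ← A → F — A:fork[blocks] ⇒ blocked
  6. L ← A ← S → F — A:chain[blocks]; S:fork[blocks] ⇒ blocked
Since every path is blocked, d-separation holds.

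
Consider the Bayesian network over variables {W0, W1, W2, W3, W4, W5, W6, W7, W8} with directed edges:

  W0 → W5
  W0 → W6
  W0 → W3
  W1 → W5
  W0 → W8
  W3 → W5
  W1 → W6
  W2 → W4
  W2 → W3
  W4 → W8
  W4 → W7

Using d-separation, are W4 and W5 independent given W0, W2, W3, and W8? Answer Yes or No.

Enumerating the 6 paths from W4 to W5 and testing each for blocking by {W0, W2, W3, W8}:
Path 1: W4 → W8 ← W0 → W6 ← W1 → W5
  W0 is a fork here and W0 is conditioned on, so the path is blocked at W0.
Path 2: W4 → W8 ← W0 → W3 → W5
  W0 is a fork here and W0 is conditioned on, so the path is blocked at W0.
Path 3: W4 → W8 ← W0 → W5
  W0 is a fork here and W0 is conditioned on, so the path is blocked at W0.
Path 4: W4 ← W2 → W3 → W5
  W2 is a fork here and W2 is conditioned on, so the path is blocked at W2.
Path 5: W4 ← W2 → W3 ← W0 → W6 ← W1 → W5
  W2 is a fork here and W2 is conditioned on, so the path is blocked at W2.
Path 6: W4 ← W2 → W3 ← W0 → W5
  W2 is a fork here and W2 is conditioned on, so the path is blocked at W2.
All paths are blocked; W4 ⊥ W5 | {W0, W2, W3, W8} holds.

Yes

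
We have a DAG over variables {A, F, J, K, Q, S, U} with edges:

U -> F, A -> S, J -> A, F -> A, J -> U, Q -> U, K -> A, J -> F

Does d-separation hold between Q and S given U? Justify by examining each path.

There are 4 undirected paths between Q and S; checking each against the conditioning set {U}:
Path 1: Q → U → F ← J → A → S
  U is a chain here and U is conditioned on, so the path is blocked at U.
Path 2: Q → U → F → A → S
  U is a chain here and U is conditioned on, so the path is blocked at U.
Path 3: Q → U ← J → F → A → S
  U is a collider and U is conditioned on, which opens it; J is a fork and J is not conditioned on; F is a chain and F is not conditioned on; A is a chain and A is not conditioned on — no node blocks this path, so it is active.
Path 4: Q → U ← J → A → S
  U is a collider and U is conditioned on, which opens it; J is a fork and J is not conditioned on; A is a chain and A is not conditioned on — no node blocks this path, so it is active.
Because an active path exists, Q and S are not d-separated.

No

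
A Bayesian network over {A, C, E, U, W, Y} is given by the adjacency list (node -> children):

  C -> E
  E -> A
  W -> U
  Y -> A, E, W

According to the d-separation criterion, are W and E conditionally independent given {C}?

We examine all 2 paths between W and E:
Path 1: W ← Y → A ← E
  A is a collider here and neither A nor any of its descendants is conditioned on, so the collider stays closed — the path is blocked at A.
Path 2: W ← Y → E
  Y is a fork and Y is not conditioned on — no node blocks this path, so it is active.
Since the path W ← Y → E is active, W and E are not d-separated given {C}.

No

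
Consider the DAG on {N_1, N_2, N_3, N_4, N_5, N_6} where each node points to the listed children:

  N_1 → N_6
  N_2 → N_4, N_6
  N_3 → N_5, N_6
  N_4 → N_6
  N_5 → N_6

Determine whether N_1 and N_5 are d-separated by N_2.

There are 2 undirected paths between N_1 and N_5; checking each against the conditioning set {N_2}:
Path 1: N_1 → N_6 ← N_5
  N_6 is a collider here and neither N_6 nor any of its descendants is conditioned on, so the collider stays closed — the path is blocked at N_6.
Path 2: N_1 → N_6 ← N_3 → N_5
  N_6 is a collider here and neither N_6 nor any of its descendants is conditioned on, so the collider stays closed — the path is blocked at N_6.
Every path is blocked, so N_1 and N_5 are d-separated given {N_2}.

Yes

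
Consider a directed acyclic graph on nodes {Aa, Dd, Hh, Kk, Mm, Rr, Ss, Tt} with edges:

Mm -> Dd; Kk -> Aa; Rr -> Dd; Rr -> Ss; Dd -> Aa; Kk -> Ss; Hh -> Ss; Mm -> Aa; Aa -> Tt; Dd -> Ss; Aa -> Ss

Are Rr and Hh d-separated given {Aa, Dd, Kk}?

Yes

Enumerating the 6 paths from Rr to Hh and testing each for blocking by {Aa, Dd, Kk}:
Path 1: Rr → Dd ← Mm → Aa ← Kk → Ss ← Hh
  Kk is a fork here and Kk is conditioned on, so the path is blocked at Kk.
Path 2: Rr → Dd ← Mm → Aa → Ss ← Hh
  Aa is a chain here and Aa is conditioned on, so the path is blocked at Aa.
Path 3: Rr → Dd → Aa ← Kk → Ss ← Hh
  Dd is a chain here and Dd is conditioned on, so the path is blocked at Dd.
Path 4: Rr → Dd → Aa → Ss ← Hh
  Dd is a chain here and Dd is conditioned on, so the path is blocked at Dd.
Path 5: Rr → Dd → Ss ← Hh
  Dd is a chain here and Dd is conditioned on, so the path is blocked at Dd.
Path 6: Rr → Ss ← Hh
  Ss is a collider here and neither Ss nor any of its descendants is conditioned on, so the collider stays closed — the path is blocked at Ss.
All paths are blocked; Rr ⊥ Hh | {Aa, Dd, Kk} holds.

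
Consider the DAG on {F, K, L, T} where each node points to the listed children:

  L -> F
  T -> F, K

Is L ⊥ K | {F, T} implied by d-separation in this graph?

Yes — L and K are d-separated given {F, T}.

There is one path between L and K:
  1. L → F ← T → K — F:collider[open]; T:fork[blocks] ⇒ blocked
Every path is blocked, so L and K are d-separated given {F, T}.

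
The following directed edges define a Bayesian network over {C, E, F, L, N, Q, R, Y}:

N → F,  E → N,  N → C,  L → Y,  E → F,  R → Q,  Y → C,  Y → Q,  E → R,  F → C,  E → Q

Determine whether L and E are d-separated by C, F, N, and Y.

Yes

We examine all 6 paths between L and E:
  1. L → Y → Q ← R ← E — Y:chain[blocks]; Q:collider[blocks]; R:chain[open] ⇒ blocked
  2. L → Y → Q ← E — Y:chain[blocks]; Q:collider[blocks] ⇒ blocked
  3. L → Y → C ← N ← E — Y:chain[blocks]; C:collider[open]; N:chain[blocks] ⇒ blocked
  4. L → Y → C ← N → F ← E — Y:chain[blocks]; C:collider[open]; N:fork[blocks]; F:collider[open] ⇒ blocked
  5. L → Y → C ← F ← N ← E — Y:chain[blocks]; C:collider[open]; F:chain[blocks]; N:chain[blocks] ⇒ blocked
  6. L → Y → C ← F ← E — Y:chain[blocks]; C:collider[open]; F:chain[blocks] ⇒ blocked
All paths are blocked; L ⊥ E | {C, F, N, Y} holds.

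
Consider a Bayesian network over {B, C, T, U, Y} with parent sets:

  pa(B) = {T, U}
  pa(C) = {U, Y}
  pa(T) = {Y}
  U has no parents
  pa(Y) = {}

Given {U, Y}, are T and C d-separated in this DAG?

Yes — T and C are d-separated given {U, Y}.

We examine all 2 paths between T and C:
Path 1: T → B ← U → C
  B is a collider here and neither B nor any of its descendants is conditioned on, so the collider stays closed — the path is blocked at B.
Path 2: T ← Y → C
  Y is a fork here and Y is conditioned on, so the path is blocked at Y.
All paths are blocked; T ⊥ C | {U, Y} holds.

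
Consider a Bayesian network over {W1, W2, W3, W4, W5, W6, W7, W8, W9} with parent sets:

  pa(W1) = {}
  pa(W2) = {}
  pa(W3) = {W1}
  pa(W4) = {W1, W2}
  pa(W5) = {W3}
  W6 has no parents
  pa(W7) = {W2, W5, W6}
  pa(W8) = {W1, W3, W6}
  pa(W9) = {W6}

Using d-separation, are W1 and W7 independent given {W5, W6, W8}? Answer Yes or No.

Yes

There are 5 undirected paths between W1 and W7; checking each against the conditioning set {W5, W6, W8}:
Path 1: W1 → W4 ← W2 → W7
  W4 is a collider here and neither W4 nor any of its descendants is conditioned on, so the collider stays closed — the path is blocked at W4.
Path 2: W1 → W8 ← W6 → W7
  W6 is a fork here and W6 is conditioned on, so the path is blocked at W6.
Path 3: W1 → W8 ← W3 → W5 → W7
  W5 is a chain here and W5 is conditioned on, so the path is blocked at W5.
Path 4: W1 → W3 → W5 → W7
  W5 is a chain here and W5 is conditioned on, so the path is blocked at W5.
Path 5: W1 → W3 → W8 ← W6 → W7
  W6 is a fork here and W6 is conditioned on, so the path is blocked at W6.
All paths are blocked; W1 ⊥ W7 | {W5, W6, W8} holds.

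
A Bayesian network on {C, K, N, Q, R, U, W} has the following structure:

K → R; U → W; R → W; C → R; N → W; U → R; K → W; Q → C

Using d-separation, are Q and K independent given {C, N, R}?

Yes — Q and K are d-separated given {C, N, R}.

There are 3 undirected paths between Q and K; checking each against the conditioning set {C, N, R}:
  1. Q → C → R → W ← K — C:chain[blocks]; R:chain[blocks]; W:collider[blocks] ⇒ blocked
  2. Q → C → R ← K — C:chain[blocks]; R:collider[open] ⇒ blocked
  3. Q → C → R ← U → W ← K — C:chain[blocks]; R:collider[open]; U:fork[open]; W:collider[blocks] ⇒ blocked
All paths are blocked; Q ⊥ K | {C, N, R} holds.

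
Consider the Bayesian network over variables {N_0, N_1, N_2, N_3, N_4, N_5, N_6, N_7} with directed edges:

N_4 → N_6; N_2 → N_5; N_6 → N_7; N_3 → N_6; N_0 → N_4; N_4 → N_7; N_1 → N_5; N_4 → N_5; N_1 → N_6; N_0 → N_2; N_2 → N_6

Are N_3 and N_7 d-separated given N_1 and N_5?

No

6 paths connect N_3 and N_7; each must be blocked for d-separation to hold:
  1. N_3 → N_6 ← N_1 → N_5 ← N_2 ← N_0 → N_4 → N_7 — N_6:collider[blocks]; N_1:fork[blocks]; N_5:collider[open]; N_2:chain[open]; N_0:fork[open]; N_4:chain[open] ⇒ blocked
  2. N_3 → N_6 ← N_1 → N_5 ← N_4 → N_7 — N_6:collider[blocks]; N_1:fork[blocks]; N_5:collider[open]; N_4:fork[open] ⇒ blocked
  3. N_3 → N_6 ← N_2 → N_5 ← N_4 → N_7 — N_6:collider[blocks]; N_2:fork[open]; N_5:collider[open]; N_4:fork[open] ⇒ blocked
  4. N_3 → N_6 ← N_2 ← N_0 → N_4 → N_7 — N_6:collider[blocks]; N_2:chain[open]; N_0:fork[open]; N_4:chain[open] ⇒ blocked
  5. N_3 → N_6 → N_7 — N_6:chain[open] ⇒ active
  6. N_3 → N_6 ← N_4 → N_7 — N_6:collider[blocks]; N_4:fork[open] ⇒ blocked
Since the path N_3 → N_6 → N_7 is active, N_3 and N_7 are not d-separated given {N_1, N_5}.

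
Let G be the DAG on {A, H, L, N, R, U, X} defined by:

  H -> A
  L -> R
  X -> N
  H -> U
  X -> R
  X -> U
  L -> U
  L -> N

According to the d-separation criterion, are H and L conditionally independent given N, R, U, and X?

No — H and L are not d-separated given {N, R, U, X}.

3 paths connect H and L; each must be blocked for d-separation to hold:
  1. H → U ← L — U:collider[open] ⇒ active
  2. H → U ← X → N ← L — U:collider[open]; X:fork[blocks]; N:collider[open] ⇒ blocked
  3. H → U ← X → R ← L — U:collider[open]; X:fork[blocks]; R:collider[open] ⇒ blocked
At least one path is unblocked, so d-separation fails.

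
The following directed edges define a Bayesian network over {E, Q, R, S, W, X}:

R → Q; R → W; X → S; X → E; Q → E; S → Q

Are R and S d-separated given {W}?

Yes — R and S are d-separated given {W}.

There are 2 undirected paths between R and S; checking each against the conditioning set {W}:
Path 1: R → Q → E ← X → S
  E is a collider here and neither E nor any of its descendants is conditioned on, so the collider stays closed — the path is blocked at E.
Path 2: R → Q ← S
  Q is a collider here and neither Q nor any of its descendants is conditioned on, so the collider stays closed — the path is blocked at Q.
Every path is blocked, so R and S are d-separated given {W}.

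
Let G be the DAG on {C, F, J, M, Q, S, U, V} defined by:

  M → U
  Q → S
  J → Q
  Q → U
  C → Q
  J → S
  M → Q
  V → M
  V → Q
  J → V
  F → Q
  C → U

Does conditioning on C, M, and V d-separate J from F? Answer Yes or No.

Yes

6 paths connect J and F; each must be blocked for d-separation to hold:
Path 1: J → Q ← F
  Q is a collider here and neither Q nor any of its descendants is conditioned on, so the collider stays closed — the path is blocked at Q.
Path 2: J → S ← Q ← F
  S is a collider here and neither S nor any of its descendants is conditioned on, so the collider stays closed — the path is blocked at S.
Path 3: J → V → M → Q ← F
  V is a chain here and V is conditioned on, so the path is blocked at V.
Path 4: J → V → M → U ← Q ← F
  V is a chain here and V is conditioned on, so the path is blocked at V.
Path 5: J → V → M → U ← C → Q ← F
  V is a chain here and V is conditioned on, so the path is blocked at V.
Path 6: J → V → Q ← F
  V is a chain here and V is conditioned on, so the path is blocked at V.
Since every path is blocked, d-separation holds.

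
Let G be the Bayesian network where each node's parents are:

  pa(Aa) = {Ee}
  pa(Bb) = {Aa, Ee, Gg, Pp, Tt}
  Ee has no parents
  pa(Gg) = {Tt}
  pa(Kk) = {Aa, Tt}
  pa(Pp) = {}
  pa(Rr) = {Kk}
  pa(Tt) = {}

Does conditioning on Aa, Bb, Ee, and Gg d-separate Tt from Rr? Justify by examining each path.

No — Tt and Rr are not d-separated given {Aa, Bb, Ee, Gg}.

There are 5 undirected paths between Tt and Rr; checking each against the conditioning set {Aa, Bb, Ee, Gg}:
Path 1: Tt → Bb ← Aa → Kk → Rr
  Aa is a fork here and Aa is conditioned on, so the path is blocked at Aa.
Path 2: Tt → Bb ← Ee → Aa → Kk → Rr
  Ee is a fork here and Ee is conditioned on, so the path is blocked at Ee.
Path 3: Tt → Kk → Rr
  Kk is a chain and Kk is not conditioned on — no node blocks this path, so it is active.
Path 4: Tt → Gg → Bb ← Aa → Kk → Rr
  Gg is a chain here and Gg is conditioned on, so the path is blocked at Gg.
Path 5: Tt → Gg → Bb ← Ee → Aa → Kk → Rr
  Gg is a chain here and Gg is conditioned on, so the path is blocked at Gg.
Since the path Tt → Kk → Rr is active, Tt and Rr are not d-separated given {Aa, Bb, Ee, Gg}.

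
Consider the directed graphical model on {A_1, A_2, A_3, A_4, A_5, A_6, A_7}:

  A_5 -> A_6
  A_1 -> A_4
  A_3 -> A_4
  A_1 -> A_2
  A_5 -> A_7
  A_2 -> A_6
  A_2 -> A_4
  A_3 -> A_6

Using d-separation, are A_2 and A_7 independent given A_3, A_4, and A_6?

3 paths connect A_2 and A_7; each must be blocked for d-separation to hold:
  1. A_2 ← A_1 → A_4 ← A_3 → A_6 ← A_5 → A_7 — A_1:fork[open]; A_4:collider[open]; A_3:fork[blocks]; A_6:collider[open]; A_5:fork[open] ⇒ blocked
  2. A_2 → A_6 ← A_5 → A_7 — A_6:collider[open]; A_5:fork[open] ⇒ active
  3. A_2 → A_4 ← A_3 → A_6 ← A_5 → A_7 — A_4:collider[open]; A_3:fork[blocks]; A_6:collider[open]; A_5:fork[open] ⇒ blocked
Since the path A_2 → A_6 ← A_5 → A_7 is active, A_2 and A_7 are not d-separated given {A_3, A_4, A_6}.

No — A_2 and A_7 are not d-separated given {A_3, A_4, A_6}.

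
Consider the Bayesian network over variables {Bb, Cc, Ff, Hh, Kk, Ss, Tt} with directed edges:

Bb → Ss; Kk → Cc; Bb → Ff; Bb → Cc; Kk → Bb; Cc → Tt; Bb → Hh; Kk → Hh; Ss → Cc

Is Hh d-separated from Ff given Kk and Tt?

We examine all 4 paths between Hh and Ff:
Path 1: Hh ← Bb → Ff
  Bb is a fork and Bb is not conditioned on — no node blocks this path, so it is active.
Path 2: Hh ← Kk → Bb → Ff
  Kk is a fork here and Kk is conditioned on, so the path is blocked at Kk.
Path 3: Hh ← Kk → Cc ← Ss ← Bb → Ff
  Kk is a fork here and Kk is conditioned on, so the path is blocked at Kk.
Path 4: Hh ← Kk → Cc ← Bb → Ff
  Kk is a fork here and Kk is conditioned on, so the path is blocked at Kk.
At least one path is unblocked, so d-separation fails.

No — Hh and Ff are not d-separated given {Kk, Tt}.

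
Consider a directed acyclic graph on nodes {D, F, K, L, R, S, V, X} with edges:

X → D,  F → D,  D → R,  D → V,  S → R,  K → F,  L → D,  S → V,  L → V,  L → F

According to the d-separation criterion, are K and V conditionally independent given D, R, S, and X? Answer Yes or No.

No

Enumerating the 6 paths from K to V and testing each for blocking by {D, R, S, X}:
Path 1: K → F → D → V
  D is a chain here and D is conditioned on, so the path is blocked at D.
Path 2: K → F → D ← L → V
  F is a chain and F is not conditioned on; D is a collider and D is conditioned on, which opens it; L is a fork and L is not conditioned on — no node blocks this path, so it is active.
Path 3: K → F → D → R ← S → V
  D is a chain here and D is conditioned on, so the path is blocked at D.
Path 4: K → F ← L → D → V
  D is a chain here and D is conditioned on, so the path is blocked at D.
Path 5: K → F ← L → D → R ← S → V
  D is a chain here and D is conditioned on, so the path is blocked at D.
Path 6: K → F ← L → V
  F is a collider and its descendant D is conditioned on, which opens it; L is a fork and L is not conditioned on — no node blocks this path, so it is active.
Since the path K → F → D ← L → V is active, K and V are not d-separated given {D, R, S, X}.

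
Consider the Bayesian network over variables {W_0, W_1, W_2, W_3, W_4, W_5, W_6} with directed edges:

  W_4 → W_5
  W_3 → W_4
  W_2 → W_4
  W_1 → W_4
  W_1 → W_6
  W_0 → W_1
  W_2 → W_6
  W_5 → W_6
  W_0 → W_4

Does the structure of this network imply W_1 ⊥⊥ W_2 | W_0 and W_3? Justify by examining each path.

Yes

There are 6 undirected paths between W_1 and W_2; checking each against the conditioning set {W_0, W_3}:
Path 1: W_1 → W_4 ← W_2
  W_4 is a collider here and neither W_4 nor any of its descendants is conditioned on, so the collider stays closed — the path is blocked at W_4.
Path 2: W_1 → W_4 → W_5 → W_6 ← W_2
  W_6 is a collider here and neither W_6 nor any of its descendants is conditioned on, so the collider stays closed — the path is blocked at W_6.
Path 3: W_1 → W_6 ← W_2
  W_6 is a collider here and neither W_6 nor any of its descendants is conditioned on, so the collider stays closed — the path is blocked at W_6.
Path 4: W_1 → W_6 ← W_5 ← W_4 ← W_2
  W_6 is a collider here and neither W_6 nor any of its descendants is conditioned on, so the collider stays closed — the path is blocked at W_6.
Path 5: W_1 ← W_0 → W_4 ← W_2
  W_0 is a fork here and W_0 is conditioned on, so the path is blocked at W_0.
Path 6: W_1 ← W_0 → W_4 → W_5 → W_6 ← W_2
  W_0 is a fork here and W_0 is conditioned on, so the path is blocked at W_0.
Since every path is blocked, d-separation holds.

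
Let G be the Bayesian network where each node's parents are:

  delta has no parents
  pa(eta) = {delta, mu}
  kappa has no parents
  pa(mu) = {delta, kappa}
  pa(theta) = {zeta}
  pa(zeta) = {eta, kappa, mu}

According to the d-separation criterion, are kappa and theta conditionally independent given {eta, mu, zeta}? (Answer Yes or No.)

Yes

There are 4 undirected paths between kappa and theta; checking each against the conditioning set {eta, mu, zeta}:
Path 1: kappa → mu ← delta → eta → zeta → theta
  eta is a chain here and eta is conditioned on, so the path is blocked at eta.
Path 2: kappa → mu → zeta → theta
  mu is a chain here and mu is conditioned on, so the path is blocked at mu.
Path 3: kappa → mu → eta → zeta → theta
  mu is a chain here and mu is conditioned on, so the path is blocked at mu.
Path 4: kappa → zeta → theta
  zeta is a chain here and zeta is conditioned on, so the path is blocked at zeta.
Since every path is blocked, d-separation holds.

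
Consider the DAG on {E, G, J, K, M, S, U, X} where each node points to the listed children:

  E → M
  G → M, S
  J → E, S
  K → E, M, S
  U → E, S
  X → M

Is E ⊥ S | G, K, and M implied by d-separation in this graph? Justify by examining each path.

We examine all 6 paths between E and S:
Path 1: E ← K → M ← G → S
  K is a fork here and K is conditioned on, so the path is blocked at K.
Path 2: E ← K → S
  K is a fork here and K is conditioned on, so the path is blocked at K.
Path 3: E → M ← K → S
  K is a fork here and K is conditioned on, so the path is blocked at K.
Path 4: E → M ← G → S
  G is a fork here and G is conditioned on, so the path is blocked at G.
Path 5: E ← U → S
  U is a fork and U is not conditioned on — no node blocks this path, so it is active.
Path 6: E ← J → S
  J is a fork and J is not conditioned on — no node blocks this path, so it is active.
At least one path is unblocked, so d-separation fails.

No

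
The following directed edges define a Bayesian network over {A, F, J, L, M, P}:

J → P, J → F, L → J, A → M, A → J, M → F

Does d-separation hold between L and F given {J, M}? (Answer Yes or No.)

We examine all 2 paths between L and F:
  1. L → J → F — J:chain[blocks] ⇒ blocked
  2. L → J ← A → M → F — J:collider[open]; A:fork[open]; M:chain[blocks] ⇒ blocked
Since every path is blocked, d-separation holds.

Yes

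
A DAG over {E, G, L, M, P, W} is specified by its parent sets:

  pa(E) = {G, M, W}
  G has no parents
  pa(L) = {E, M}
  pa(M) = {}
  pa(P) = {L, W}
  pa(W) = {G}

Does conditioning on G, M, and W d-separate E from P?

Enumerating the 4 paths from E to P and testing each for blocking by {G, M, W}:
Path 1: E ← W → P
  W is a fork here and W is conditioned on, so the path is blocked at W.
Path 2: E ← M → L → P
  M is a fork here and M is conditioned on, so the path is blocked at M.
Path 3: E ← G → W → P
  G is a fork here and G is conditioned on, so the path is blocked at G.
Path 4: E → L → P
  L is a chain and L is not conditioned on — no node blocks this path, so it is active.
Since the path E → L → P is active, E and P are not d-separated given {G, M, W}.

No — E and P are not d-separated given {G, M, W}.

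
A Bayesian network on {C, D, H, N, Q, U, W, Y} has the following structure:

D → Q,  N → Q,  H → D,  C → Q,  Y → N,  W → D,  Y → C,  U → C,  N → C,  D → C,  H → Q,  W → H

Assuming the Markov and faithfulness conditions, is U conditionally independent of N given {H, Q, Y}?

We examine all 6 paths between U and N:
Path 1: U → C ← D ← H → Q ← N
  H is a fork here and H is conditioned on, so the path is blocked at H.
Path 2: U → C ← D → Q ← N
  C is a collider and its descendant Q is conditioned on, which opens it; D is a fork and D is not conditioned on; Q is a collider and Q is conditioned on, which opens it — no node blocks this path, so it is active.
Path 3: U → C ← D ← W → H → Q ← N
  H is a chain here and H is conditioned on, so the path is blocked at H.
Path 4: U → C → Q ← N
  C is a chain and C is not conditioned on; Q is a collider and Q is conditioned on, which opens it — no node blocks this path, so it is active.
Path 5: U → C ← Y → N
  Y is a fork here and Y is conditioned on, so the path is blocked at Y.
Path 6: U → C ← N
  C is a collider and its descendant Q is conditioned on, which opens it — no node blocks this path, so it is active.
Since the path U → C ← D → Q ← N is active, U and N are not d-separated given {H, Q, Y}.

No — U and N are not d-separated given {H, Q, Y}.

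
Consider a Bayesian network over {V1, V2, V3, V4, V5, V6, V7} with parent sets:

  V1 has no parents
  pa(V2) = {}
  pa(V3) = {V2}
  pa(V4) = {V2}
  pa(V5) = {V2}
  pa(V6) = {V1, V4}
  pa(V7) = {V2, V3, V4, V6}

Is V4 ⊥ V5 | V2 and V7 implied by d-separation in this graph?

Yes

We examine all 5 paths between V4 and V5:
  1. V4 ← V2 → V5 — V2:fork[blocks] ⇒ blocked
  2. V4 → V6 → V7 ← V2 → V5 — V6:chain[open]; V7:collider[open]; V2:fork[blocks] ⇒ blocked
  3. V4 → V6 → V7 ← V3 ← V2 → V5 — V6:chain[open]; V7:collider[open]; V3:chain[open]; V2:fork[blocks] ⇒ blocked
  4. V4 → V7 ← V2 → V5 — V7:collider[open]; V2:fork[blocks] ⇒ blocked
  5. V4 → V7 ← V3 ← V2 → V5 — V7:collider[open]; V3:chain[open]; V2:fork[blocks] ⇒ blocked
Every path is blocked, so V4 and V5 are d-separated given {V2, V7}.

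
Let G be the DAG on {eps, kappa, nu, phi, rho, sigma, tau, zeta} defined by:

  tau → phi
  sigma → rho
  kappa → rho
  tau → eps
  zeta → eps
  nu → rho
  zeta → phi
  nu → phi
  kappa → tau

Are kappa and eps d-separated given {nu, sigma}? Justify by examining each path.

No

Enumerating the 4 paths from kappa to eps and testing each for blocking by {nu, sigma}:
Path 1: kappa → rho ← nu → phi ← zeta → eps
  rho is a collider here and neither rho nor any of its descendants is conditioned on, so the collider stays closed — the path is blocked at rho.
Path 2: kappa → rho ← nu → phi ← tau → eps
  rho is a collider here and neither rho nor any of its descendants is conditioned on, so the collider stays closed — the path is blocked at rho.
Path 3: kappa → tau → phi ← zeta → eps
  phi is a collider here and neither phi nor any of its descendants is conditioned on, so the collider stays closed — the path is blocked at phi.
Path 4: kappa → tau → eps
  tau is a chain and tau is not conditioned on — no node blocks this path, so it is active.
Since the path kappa → tau → eps is active, kappa and eps are not d-separated given {nu, sigma}.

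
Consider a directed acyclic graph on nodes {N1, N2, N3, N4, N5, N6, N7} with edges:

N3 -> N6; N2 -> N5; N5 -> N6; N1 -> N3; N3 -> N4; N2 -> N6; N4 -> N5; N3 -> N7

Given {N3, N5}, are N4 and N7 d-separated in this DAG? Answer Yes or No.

Yes

Enumerating the 3 paths from N4 to N7 and testing each for blocking by {N3, N5}:
Path 1: N4 → N5 → N6 ← N3 → N7
  N5 is a chain here and N5 is conditioned on, so the path is blocked at N5.
Path 2: N4 → N5 ← N2 → N6 ← N3 → N7
  N6 is a collider here and neither N6 nor any of its descendants is conditioned on, so the collider stays closed — the path is blocked at N6.
Path 3: N4 ← N3 → N7
  N3 is a fork here and N3 is conditioned on, so the path is blocked at N3.
Every path is blocked, so N4 and N7 are d-separated given {N3, N5}.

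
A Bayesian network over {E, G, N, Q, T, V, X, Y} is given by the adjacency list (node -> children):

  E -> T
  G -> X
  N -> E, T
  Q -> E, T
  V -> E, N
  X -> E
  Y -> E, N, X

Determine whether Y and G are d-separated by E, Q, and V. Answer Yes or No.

No — Y and G are not d-separated given {E, Q, V}.

There are 6 undirected paths between Y and G; checking each against the conditioning set {E, Q, V}:
  1. Y → X ← G — X:collider[open] ⇒ active
  2. Y → N ← V → E ← X ← G — N:collider[open]; V:fork[blocks]; E:collider[open]; X:chain[open] ⇒ blocked
  3. Y → N → T ← Q → E ← X ← G — N:chain[open]; T:collider[blocks]; Q:fork[blocks]; E:collider[open]; X:chain[open] ⇒ blocked
  4. Y → N → T ← E ← X ← G — N:chain[open]; T:collider[blocks]; E:chain[blocks]; X:chain[open] ⇒ blocked
  5. Y → N → E ← X ← G — N:chain[open]; E:collider[open]; X:chain[open] ⇒ active
  6. Y → E ← X ← G — E:collider[open]; X:chain[open] ⇒ active
Since the path Y → X ← G is active, Y and G are not d-separated given {E, Q, V}.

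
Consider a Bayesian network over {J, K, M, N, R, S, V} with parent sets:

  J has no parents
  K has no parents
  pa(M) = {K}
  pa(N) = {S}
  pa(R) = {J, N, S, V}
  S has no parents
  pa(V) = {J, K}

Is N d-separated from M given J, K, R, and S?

4 paths connect N and M; each must be blocked for d-separation to hold:
Path 1: N ← S → R ← V ← K → M
  S is a fork here and S is conditioned on, so the path is blocked at S.
Path 2: N ← S → R ← J → V ← K → M
  S is a fork here and S is conditioned on, so the path is blocked at S.
Path 3: N → R ← V ← K → M
  K is a fork here and K is conditioned on, so the path is blocked at K.
Path 4: N → R ← J → V ← K → M
  J is a fork here and J is conditioned on, so the path is blocked at J.
Since every path is blocked, d-separation holds.

Yes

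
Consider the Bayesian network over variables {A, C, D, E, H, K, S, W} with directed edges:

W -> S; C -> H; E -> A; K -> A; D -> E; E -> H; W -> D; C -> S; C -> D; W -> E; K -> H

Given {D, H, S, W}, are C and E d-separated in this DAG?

No — C and E are not d-separated given {D, H, S, W}.

There are 6 undirected paths between C and E; checking each against the conditioning set {D, H, S, W}:
Path 1: C → S ← W → E
  W is a fork here and W is conditioned on, so the path is blocked at W.
Path 2: C → S ← W → D → E
  W is a fork here and W is conditioned on, so the path is blocked at W.
Path 3: C → H ← E
  H is a collider and H is conditioned on, which opens it — no node blocks this path, so it is active.
Path 4: C → H ← K → A ← E
  A is a collider here and neither A nor any of its descendants is conditioned on, so the collider stays closed — the path is blocked at A.
Path 5: C → D → E
  D is a chain here and D is conditioned on, so the path is blocked at D.
Path 6: C → D ← W → E
  W is a fork here and W is conditioned on, so the path is blocked at W.
At least one path is unblocked, so d-separation fails.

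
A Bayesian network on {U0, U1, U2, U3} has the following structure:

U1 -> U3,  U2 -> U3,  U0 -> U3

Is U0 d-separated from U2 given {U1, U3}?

No

There is one path between U0 and U2:
Path 1: U0 → U3 ← U2
  U3 is a collider and U3 is conditioned on, which opens it — no node blocks this path, so it is active.
Since the path U0 → U3 ← U2 is active, U0 and U2 are not d-separated given {U1, U3}.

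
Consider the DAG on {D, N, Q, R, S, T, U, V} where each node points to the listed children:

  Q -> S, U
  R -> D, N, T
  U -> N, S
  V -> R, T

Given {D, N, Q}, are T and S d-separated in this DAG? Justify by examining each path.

There are 4 undirected paths between T and S; checking each against the conditioning set {D, N, Q}:
  1. T ← R → N ← U → S — R:fork[open]; N:collider[open]; U:fork[open] ⇒ active
  2. T ← R → N ← U ← Q → S — R:fork[open]; N:collider[open]; U:chain[open]; Q:fork[blocks] ⇒ blocked
  3. T ← V → R → N ← U → S — V:fork[open]; R:chain[open]; N:collider[open]; U:fork[open] ⇒ active
  4. T ← V → R → N ← U ← Q → S — V:fork[open]; R:chain[open]; N:collider[open]; U:chain[open]; Q:fork[blocks] ⇒ blocked
Because an active path exists, T and S are not d-separated.

No — T and S are not d-separated given {D, N, Q}.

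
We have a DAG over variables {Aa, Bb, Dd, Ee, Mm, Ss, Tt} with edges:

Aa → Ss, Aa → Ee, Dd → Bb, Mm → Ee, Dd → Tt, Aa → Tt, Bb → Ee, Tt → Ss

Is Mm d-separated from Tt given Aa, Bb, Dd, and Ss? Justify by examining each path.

There are 3 undirected paths between Mm and Tt; checking each against the conditioning set {Aa, Bb, Dd, Ss}:
Path 1: Mm → Ee ← Bb ← Dd → Tt
  Ee is a collider here and neither Ee nor any of its descendants is conditioned on, so the collider stays closed — the path is blocked at Ee.
Path 2: Mm → Ee ← Aa → Ss ← Tt
  Ee is a collider here and neither Ee nor any of its descendants is conditioned on, so the collider stays closed — the path is blocked at Ee.
Path 3: Mm → Ee ← Aa → Tt
  Ee is a collider here and neither Ee nor any of its descendants is conditioned on, so the collider stays closed — the path is blocked at Ee.
All paths are blocked; Mm ⊥ Tt | {Aa, Bb, Dd, Ss} holds.

Yes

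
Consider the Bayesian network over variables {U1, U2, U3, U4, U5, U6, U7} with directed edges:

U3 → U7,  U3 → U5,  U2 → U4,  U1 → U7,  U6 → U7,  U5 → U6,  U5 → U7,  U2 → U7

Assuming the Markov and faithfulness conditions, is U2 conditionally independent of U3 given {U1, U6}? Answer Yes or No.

Yes

We examine all 3 paths between U2 and U3:
Path 1: U2 → U7 ← U3
  U7 is a collider here and neither U7 nor any of its descendants is conditioned on, so the collider stays closed — the path is blocked at U7.
Path 2: U2 → U7 ← U6 ← U5 ← U3
  U7 is a collider here and neither U7 nor any of its descendants is conditioned on, so the collider stays closed — the path is blocked at U7.
Path 3: U2 → U7 ← U5 ← U3
  U7 is a collider here and neither U7 nor any of its descendants is conditioned on, so the collider stays closed — the path is blocked at U7.
Every path is blocked, so U2 and U3 are d-separated given {U1, U6}.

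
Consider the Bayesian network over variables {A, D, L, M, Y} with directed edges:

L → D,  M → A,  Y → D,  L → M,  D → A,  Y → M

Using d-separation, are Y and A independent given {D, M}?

4 paths connect Y and A; each must be blocked for d-separation to hold:
Path 1: Y → D → A
  D is a chain here and D is conditioned on, so the path is blocked at D.
Path 2: Y → D ← L → M → A
  M is a chain here and M is conditioned on, so the path is blocked at M.
Path 3: Y → M → A
  M is a chain here and M is conditioned on, so the path is blocked at M.
Path 4: Y → M ← L → D → A
  D is a chain here and D is conditioned on, so the path is blocked at D.
All paths are blocked; Y ⊥ A | {D, M} holds.

Yes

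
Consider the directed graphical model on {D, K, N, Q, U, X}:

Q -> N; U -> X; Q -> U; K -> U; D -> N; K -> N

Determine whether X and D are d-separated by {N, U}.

Yes

We examine all 2 paths between X and D:
Path 1: X ← U ← Q → N ← D
  U is a chain here and U is conditioned on, so the path is blocked at U.
Path 2: X ← U ← K → N ← D
  U is a chain here and U is conditioned on, so the path is blocked at U.
All paths are blocked; X ⊥ D | {N, U} holds.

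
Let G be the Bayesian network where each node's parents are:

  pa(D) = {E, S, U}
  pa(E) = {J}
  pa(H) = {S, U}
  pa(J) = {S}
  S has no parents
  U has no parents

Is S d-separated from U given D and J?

No

Enumerating the 3 paths from S to U and testing each for blocking by {D, J}:
  1. S → J → E → D ← U — J:chain[blocks]; E:chain[open]; D:collider[open] ⇒ blocked
  2. S → D ← U — D:collider[open] ⇒ active
  3. S → H ← U — H:collider[blocks] ⇒ blocked
At least one path is unblocked, so d-separation fails.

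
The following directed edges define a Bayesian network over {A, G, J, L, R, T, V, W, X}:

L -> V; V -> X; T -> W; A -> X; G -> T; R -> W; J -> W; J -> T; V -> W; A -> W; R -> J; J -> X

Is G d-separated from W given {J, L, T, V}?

Yes — G and W are d-separated given {J, L, T, V}.

We examine all 5 paths between G and W:
Path 1: G → T ← J → W
  J is a fork here and J is conditioned on, so the path is blocked at J.
Path 2: G → T ← J ← R → W
  J is a chain here and J is conditioned on, so the path is blocked at J.
Path 3: G → T ← J → X ← A → W
  J is a fork here and J is conditioned on, so the path is blocked at J.
Path 4: G → T ← J → X ← V → W
  J is a fork here and J is conditioned on, so the path is blocked at J.
Path 5: G → T → W
  T is a chain here and T is conditioned on, so the path is blocked at T.
Since every path is blocked, d-separation holds.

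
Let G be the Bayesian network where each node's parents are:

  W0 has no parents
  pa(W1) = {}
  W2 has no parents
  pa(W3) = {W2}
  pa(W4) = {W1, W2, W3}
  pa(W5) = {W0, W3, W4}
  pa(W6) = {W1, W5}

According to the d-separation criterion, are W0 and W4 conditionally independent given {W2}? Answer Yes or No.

4 paths connect W0 and W4; each must be blocked for d-separation to hold:
Path 1: W0 → W5 → W6 ← W1 → W4
  W6 is a collider here and neither W6 nor any of its descendants is conditioned on, so the collider stays closed — the path is blocked at W6.
Path 2: W0 → W5 ← W3 ← W2 → W4
  W5 is a collider here and neither W5 nor any of its descendants is conditioned on, so the collider stays closed — the path is blocked at W5.
Path 3: W0 → W5 ← W3 → W4
  W5 is a collider here and neither W5 nor any of its descendants is conditioned on, so the collider stays closed — the path is blocked at W5.
Path 4: W0 → W5 ← W4
  W5 is a collider here and neither W5 nor any of its descendants is conditioned on, so the collider stays closed — the path is blocked at W5.
Since every path is blocked, d-separation holds.

Yes — W0 and W4 are d-separated given {W2}.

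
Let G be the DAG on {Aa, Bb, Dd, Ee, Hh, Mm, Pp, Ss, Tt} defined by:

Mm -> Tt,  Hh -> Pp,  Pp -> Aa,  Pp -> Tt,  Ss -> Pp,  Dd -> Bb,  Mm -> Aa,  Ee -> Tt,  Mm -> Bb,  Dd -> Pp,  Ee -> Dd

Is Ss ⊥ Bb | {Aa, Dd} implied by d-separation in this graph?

We examine all 6 paths between Ss and Bb:
Path 1: Ss → Pp → Aa ← Mm → Bb
  Pp is a chain and Pp is not conditioned on; Aa is a collider and Aa is conditioned on, which opens it; Mm is a fork and Mm is not conditioned on — no node blocks this path, so it is active.
Path 2: Ss → Pp → Aa ← Mm → Tt ← Ee → Dd → Bb
  Tt is a collider here and neither Tt nor any of its descendants is conditioned on, so the collider stays closed — the path is blocked at Tt.
Path 3: Ss → Pp → Tt ← Ee → Dd → Bb
  Tt is a collider here and neither Tt nor any of its descendants is conditioned on, so the collider stays closed — the path is blocked at Tt.
Path 4: Ss → Pp → Tt ← Mm → Bb
  Tt is a collider here and neither Tt nor any of its descendants is conditioned on, so the collider stays closed — the path is blocked at Tt.
Path 5: Ss → Pp ← Dd → Bb
  Dd is a fork here and Dd is conditioned on, so the path is blocked at Dd.
Path 6: Ss → Pp ← Dd ← Ee → Tt ← Mm → Bb
  Dd is a chain here and Dd is conditioned on, so the path is blocked at Dd.
At least one path is unblocked, so d-separation fails.

No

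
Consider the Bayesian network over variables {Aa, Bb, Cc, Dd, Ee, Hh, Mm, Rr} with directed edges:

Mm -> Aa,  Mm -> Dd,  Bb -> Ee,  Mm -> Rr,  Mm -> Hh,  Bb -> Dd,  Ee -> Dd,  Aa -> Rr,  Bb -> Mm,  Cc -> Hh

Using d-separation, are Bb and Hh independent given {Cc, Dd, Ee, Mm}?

There are 3 undirected paths between Bb and Hh; checking each against the conditioning set {Cc, Dd, Ee, Mm}:
  1. Bb → Dd ← Mm → Hh — Dd:collider[open]; Mm:fork[blocks] ⇒ blocked
  2. Bb → Mm → Hh — Mm:chain[blocks] ⇒ blocked
  3. Bb → Ee → Dd ← Mm → Hh — Ee:chain[blocks]; Dd:collider[open]; Mm:fork[blocks] ⇒ blocked
Every path is blocked, so Bb and Hh are d-separated given {Cc, Dd, Ee, Mm}.

Yes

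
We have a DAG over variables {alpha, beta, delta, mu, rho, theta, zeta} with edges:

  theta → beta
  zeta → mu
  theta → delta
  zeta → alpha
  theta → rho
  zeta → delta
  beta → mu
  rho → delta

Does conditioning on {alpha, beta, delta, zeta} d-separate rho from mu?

4 paths connect rho and mu; each must be blocked for d-separation to hold:
Path 1: rho ← theta → beta → mu
  beta is a chain here and beta is conditioned on, so the path is blocked at beta.
Path 2: rho ← theta → delta ← zeta → mu
  zeta is a fork here and zeta is conditioned on, so the path is blocked at zeta.
Path 3: rho → delta ← theta → beta → mu
  beta is a chain here and beta is conditioned on, so the path is blocked at beta.
Path 4: rho → delta ← zeta → mu
  zeta is a fork here and zeta is conditioned on, so the path is blocked at zeta.
Since every path is blocked, d-separation holds.

Yes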